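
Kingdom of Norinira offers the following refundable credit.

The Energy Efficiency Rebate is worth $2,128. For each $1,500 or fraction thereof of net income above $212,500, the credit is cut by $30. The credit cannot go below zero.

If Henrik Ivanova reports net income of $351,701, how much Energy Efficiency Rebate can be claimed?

$0

Energy Efficiency Rebate: income exceeds $212,500 by $139,201 → 93 increments × $30 = $2,790 ≥ base, so the credit is $0.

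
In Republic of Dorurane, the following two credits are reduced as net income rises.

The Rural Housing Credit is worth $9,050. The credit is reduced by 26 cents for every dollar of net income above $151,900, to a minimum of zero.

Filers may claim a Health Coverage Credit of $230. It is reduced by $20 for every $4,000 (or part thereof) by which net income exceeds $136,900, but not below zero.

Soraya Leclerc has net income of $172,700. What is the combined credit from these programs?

$3,692

Rural Housing Credit: 26% of the $20,800 excess over $151,900 is $5,408; credit = $9,050 − $5,408 = $3,642.
Health Coverage Credit: income exceeds $136,900 by $35,800, which is 9 full-or-partial $4,000 increments; reduction = 9 × $20 = $180, leaving $50.
Total: $3,642 + $50 = $3,692.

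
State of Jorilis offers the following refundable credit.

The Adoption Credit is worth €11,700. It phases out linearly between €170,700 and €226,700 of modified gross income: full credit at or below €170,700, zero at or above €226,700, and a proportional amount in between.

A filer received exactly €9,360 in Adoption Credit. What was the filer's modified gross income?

€181,900

€9,360 is 9,360/11,700 of the full €11,700, so 2,340/11,700 of the €56,000 range has been used: income = €170,700 + €56,000 × 2,340/11,700 = €181,900.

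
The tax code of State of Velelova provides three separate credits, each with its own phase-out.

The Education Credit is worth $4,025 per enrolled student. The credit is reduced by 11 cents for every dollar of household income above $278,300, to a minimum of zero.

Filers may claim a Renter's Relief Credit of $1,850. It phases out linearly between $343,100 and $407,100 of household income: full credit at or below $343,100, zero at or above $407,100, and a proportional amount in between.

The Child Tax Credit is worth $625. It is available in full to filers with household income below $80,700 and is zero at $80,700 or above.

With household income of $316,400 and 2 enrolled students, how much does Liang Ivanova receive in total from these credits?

Education Credit: base = 2 × $4,025 = $8,050. 11% of the $38,100 excess over $278,300 is $4,191; credit = $8,050 − $4,191 = $3,859.
Renter's Relief Credit: $316,400 is at or below the $343,100 threshold, so the full $1,850 applies.
Child Tax Credit: $316,400 meets or exceeds the $80,700 cutoff, so the credit is $0.
Total: $3,859 + $1,850 + $0 = $5,709.

$5,709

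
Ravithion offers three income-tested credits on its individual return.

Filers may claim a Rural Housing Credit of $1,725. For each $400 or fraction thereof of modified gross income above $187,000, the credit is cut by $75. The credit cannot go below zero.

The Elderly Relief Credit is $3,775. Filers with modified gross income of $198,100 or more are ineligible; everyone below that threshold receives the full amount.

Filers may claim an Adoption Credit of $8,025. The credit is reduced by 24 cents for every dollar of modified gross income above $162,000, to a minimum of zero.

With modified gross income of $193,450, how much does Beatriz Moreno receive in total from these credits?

Rural Housing Credit: income exceeds $187,000 by $6,450, which is 17 full-or-partial $400 increments; reduction = 17 × $75 = $1,275, leaving $450.
Elderly Relief Credit: $193,450 is below the $198,100 cutoff, so the full $3,775 applies.
Adoption Credit: 24% of the $31,450 excess over $162,000 is $7,548; credit = $8,025 − $7,548 = $477.
Total: $450 + $3,775 + $477 = $4,702.

$4,702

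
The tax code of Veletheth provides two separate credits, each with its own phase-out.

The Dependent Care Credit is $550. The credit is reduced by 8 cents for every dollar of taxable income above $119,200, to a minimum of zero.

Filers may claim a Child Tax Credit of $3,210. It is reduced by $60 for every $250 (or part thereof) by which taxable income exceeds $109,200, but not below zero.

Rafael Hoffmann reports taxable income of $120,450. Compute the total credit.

$960

Dependent Care Credit: 8% of the $1,250 excess over $119,200 is $100; credit = $550 − $100 = $450.
Child Tax Credit: income exceeds $109,200 by $11,250, which is 45 full-or-partial $250 increments; reduction = 45 × $60 = $2,700, leaving $510.
Total: $450 + $510 = $960.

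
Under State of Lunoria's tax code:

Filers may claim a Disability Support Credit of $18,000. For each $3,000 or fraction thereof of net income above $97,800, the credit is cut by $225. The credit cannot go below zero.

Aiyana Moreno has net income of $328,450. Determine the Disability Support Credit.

$675

Disability Support Credit: income exceeds $97,800 by $230,650, which is 77 full-or-partial $3,000 increments; reduction = 77 × $225 = $17,325, leaving $675.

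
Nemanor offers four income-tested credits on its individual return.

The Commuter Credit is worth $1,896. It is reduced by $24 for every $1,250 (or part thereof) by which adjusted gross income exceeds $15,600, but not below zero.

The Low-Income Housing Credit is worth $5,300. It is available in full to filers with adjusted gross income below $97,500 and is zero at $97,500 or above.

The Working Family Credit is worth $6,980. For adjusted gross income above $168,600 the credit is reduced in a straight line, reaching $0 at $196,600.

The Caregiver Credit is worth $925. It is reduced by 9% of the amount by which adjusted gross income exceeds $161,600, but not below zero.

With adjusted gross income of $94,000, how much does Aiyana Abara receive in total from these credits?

Commuter Credit: income exceeds $15,600 by $78,400, which is 63 full-or-partial $1,250 increments; reduction = 63 × $24 = $1,512, leaving $384.
Low-Income Housing Credit: $94,000 is below the $97,500 cutoff, so the full $5,300 applies.
Working Family Credit: $94,000 is at or below the $168,600 threshold, so the full $6,980 applies.
Caregiver Credit: $94,000 is at or below the $161,600 threshold, so the full $925 applies.
Total: $384 + $5,300 + $6,980 + $925 = $13,589.

$13,589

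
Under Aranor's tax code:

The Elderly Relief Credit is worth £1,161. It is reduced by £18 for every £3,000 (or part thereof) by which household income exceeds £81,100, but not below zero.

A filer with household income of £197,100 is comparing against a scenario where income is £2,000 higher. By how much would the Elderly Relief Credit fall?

At £197,100 — income exceeds £81,100 by £116,000, which is 39 full-or-partial £3,000 increments; reduction = 39 × £18 = £702, leaving £459.
At £199,100 — income exceeds £81,100 by £118,000, which is 40 full-or-partial £3,000 increments; reduction = 40 × £18 = £720, leaving £441.
Lost: £459 − £441 = £18.

£18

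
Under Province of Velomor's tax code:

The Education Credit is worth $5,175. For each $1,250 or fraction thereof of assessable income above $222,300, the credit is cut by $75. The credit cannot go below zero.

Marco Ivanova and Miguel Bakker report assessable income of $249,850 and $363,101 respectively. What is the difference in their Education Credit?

Marco ($249,850): Education Credit: income exceeds $222,300 by $27,550, which is 23 full-or-partial $1,250 increments; reduction = 23 × $75 = $1,725, leaving $3,450.
Miguel ($363,101): Education Credit: income exceeds $222,300 by $140,801 → 113 increments × $75 = $8,475 ≥ base, so the credit is $0.
Difference: |$3,450 − $0| = $3,450.

$3,450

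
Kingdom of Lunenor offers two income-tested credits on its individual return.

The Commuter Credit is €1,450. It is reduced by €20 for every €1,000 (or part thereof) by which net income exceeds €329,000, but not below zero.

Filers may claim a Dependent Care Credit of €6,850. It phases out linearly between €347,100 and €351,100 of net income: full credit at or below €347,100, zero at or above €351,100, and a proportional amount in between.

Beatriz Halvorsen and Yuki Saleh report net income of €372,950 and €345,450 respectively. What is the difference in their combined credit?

Beatriz (€372,950): Commuter Credit: income exceeds €329,000 by €43,950, which is 44 full-or-partial €1,000 increments; reduction = 44 × €20 = €880, leaving €570. Dependent Care Credit: €372,950 is at or above €351,100, so the credit is €0. total €570 + €0 = €570
Yuki (€345,450): Commuter Credit: income exceeds €329,000 by €16,450, which is 17 full-or-partial €1,000 increments; reduction = 17 × €20 = €340, leaving €1,110. Dependent Care Credit: €345,450 is at or below the €347,100 threshold, so the full €6,850 applies. total €1,110 + €6,850 = €7,960
Difference: |€570 − €7,960| = €7,390.

€7,390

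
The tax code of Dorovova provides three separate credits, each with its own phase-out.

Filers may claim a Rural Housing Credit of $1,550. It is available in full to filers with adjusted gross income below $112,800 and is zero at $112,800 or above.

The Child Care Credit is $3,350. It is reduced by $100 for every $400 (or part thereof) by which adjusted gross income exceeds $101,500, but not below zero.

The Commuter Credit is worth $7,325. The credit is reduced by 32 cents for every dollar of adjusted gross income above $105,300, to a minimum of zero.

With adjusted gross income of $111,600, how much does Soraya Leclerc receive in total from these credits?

Rural Housing Credit: $111,600 is below the $112,800 cutoff, so the full $1,550 applies.
Child Care Credit: income exceeds $101,500 by $10,100, which is 26 full-or-partial $400 increments; reduction = 26 × $100 = $2,600, leaving $750.
Commuter Credit: 32% of the $6,300 excess over $105,300 is $2,016; credit = $7,325 − $2,016 = $5,309.
Total: $1,550 + $750 + $5,309 = $7,609.

$7,609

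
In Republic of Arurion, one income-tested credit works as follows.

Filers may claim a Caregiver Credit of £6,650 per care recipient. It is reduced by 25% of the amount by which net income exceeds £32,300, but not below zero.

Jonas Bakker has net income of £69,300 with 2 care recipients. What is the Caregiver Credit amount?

Caregiver Credit: base = 2 × £6,650 = £13,300. 25% of the £37,000 excess over £32,300 is £9,250; credit = £13,300 − £9,250 = £4,050.

£4,050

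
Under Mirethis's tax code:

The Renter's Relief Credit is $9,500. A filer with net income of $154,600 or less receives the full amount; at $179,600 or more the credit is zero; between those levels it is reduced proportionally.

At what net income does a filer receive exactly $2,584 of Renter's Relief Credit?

$172,800

$2,584 is 2,584/9,500 of the full $9,500, so 6,916/9,500 of the $25,000 range has been used: income = $154,600 + $25,000 × 6,916/9,500 = $172,800.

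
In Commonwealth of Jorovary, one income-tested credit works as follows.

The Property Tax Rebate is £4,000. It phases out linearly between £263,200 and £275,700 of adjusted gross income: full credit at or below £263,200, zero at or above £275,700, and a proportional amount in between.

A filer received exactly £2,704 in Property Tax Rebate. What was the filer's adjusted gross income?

£2,704 is 2,704/4,000 of the full £4,000, so 1,296/4,000 of the £12,500 range has been used: income = £263,200 + £12,500 × 1,296/4,000 = £267,250.

£267,250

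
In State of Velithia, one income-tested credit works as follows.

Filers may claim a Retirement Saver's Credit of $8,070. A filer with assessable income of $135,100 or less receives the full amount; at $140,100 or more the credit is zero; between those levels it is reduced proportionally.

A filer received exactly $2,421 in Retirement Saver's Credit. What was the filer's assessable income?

$2,421 is 2,421/8,070 of the full $8,070, so 5,649/8,070 of the $5,000 range has been used: income = $135,100 + $5,000 × 5,649/8,070 = $138,600.

$138,600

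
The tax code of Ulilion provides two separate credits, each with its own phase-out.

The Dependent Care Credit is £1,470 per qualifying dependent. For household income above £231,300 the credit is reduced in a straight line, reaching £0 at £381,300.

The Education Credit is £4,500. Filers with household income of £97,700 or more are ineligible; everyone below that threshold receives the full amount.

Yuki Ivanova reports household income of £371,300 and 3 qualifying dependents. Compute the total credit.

£294

Dependent Care Credit: base = 3 × £1,470 = £4,410. £371,300 is £140,000 into a £150,000 phase-out range, leaving 10,000/150,000 of the credit: £4,410 × 10,000/150,000 = £294.
Education Credit: £371,300 meets or exceeds the £97,700 cutoff, so the credit is £0.
Total: £294 + £0 = £294.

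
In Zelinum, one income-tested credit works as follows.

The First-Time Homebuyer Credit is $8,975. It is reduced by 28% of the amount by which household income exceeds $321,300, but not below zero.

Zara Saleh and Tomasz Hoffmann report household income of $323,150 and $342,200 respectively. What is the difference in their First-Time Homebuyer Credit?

Zara ($323,150): First-Time Homebuyer Credit: 28% of the $1,850 excess over $321,300 is $518; credit = $8,975 − $518 = $8,457.
Tomasz ($342,200): First-Time Homebuyer Credit: 28% of the $20,900 excess over $321,300 is $5,852; credit = $8,975 − $5,852 = $3,123.
Difference: |$8,457 − $3,123| = $5,334.

$5,334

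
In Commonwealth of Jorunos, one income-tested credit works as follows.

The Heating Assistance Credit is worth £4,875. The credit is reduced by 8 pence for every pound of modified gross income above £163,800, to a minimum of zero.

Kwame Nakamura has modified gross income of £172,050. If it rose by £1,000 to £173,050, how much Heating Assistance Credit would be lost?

At £172,050 — 8% of the £8,250 excess over £163,800 is £660; credit = £4,875 − £660 = £4,215.
At £173,050 — 8% of the £9,250 excess over £163,800 is £740; credit = £4,875 − £740 = £4,135.
Lost: £4,215 − £4,135 = £80.

£80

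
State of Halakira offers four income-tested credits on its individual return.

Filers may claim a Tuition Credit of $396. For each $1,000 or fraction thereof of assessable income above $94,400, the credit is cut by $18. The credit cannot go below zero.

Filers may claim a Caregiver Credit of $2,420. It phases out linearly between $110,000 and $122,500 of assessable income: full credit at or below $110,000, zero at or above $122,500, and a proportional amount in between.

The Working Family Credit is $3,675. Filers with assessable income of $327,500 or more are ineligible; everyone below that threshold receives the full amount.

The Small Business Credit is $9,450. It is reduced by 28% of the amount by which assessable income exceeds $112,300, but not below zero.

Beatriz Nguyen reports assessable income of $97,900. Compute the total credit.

$15,869

Tuition Credit: income exceeds $94,400 by $3,500, which is 4 full-or-partial $1,000 increments; reduction = 4 × $18 = $72, leaving $324.
Caregiver Credit: $97,900 is at or below the $110,000 threshold, so the full $2,420 applies.
Working Family Credit: $97,900 is below the $327,500 cutoff, so the full $3,675 applies.
Small Business Credit: $97,900 is at or below the $112,300 threshold, so the full $9,450 applies.
Total: $324 + $2,420 + $3,675 + $9,450 = $15,869.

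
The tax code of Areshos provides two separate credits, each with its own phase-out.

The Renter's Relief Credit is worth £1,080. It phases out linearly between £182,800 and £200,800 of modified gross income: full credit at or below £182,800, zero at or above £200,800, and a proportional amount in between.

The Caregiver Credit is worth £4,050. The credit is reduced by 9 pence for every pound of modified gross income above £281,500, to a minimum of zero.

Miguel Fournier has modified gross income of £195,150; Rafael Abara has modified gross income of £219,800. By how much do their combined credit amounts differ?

Miguel (£195,150): Renter's Relief Credit: £195,150 is £12,350 into a £18,000 phase-out range, leaving 5,650/18,000 of the credit: £1,080 × 5,650/18,000 = £339. Caregiver Credit: £195,150 is at or below the £281,500 threshold, so the full £4,050 applies. total £339 + £4,050 = £4,389
Rafael (£219,800): Renter's Relief Credit: £219,800 is at or above £200,800, so the credit is £0. Caregiver Credit: £219,800 is at or below the £281,500 threshold, so the full £4,050 applies. total £0 + £4,050 = £4,050
Difference: |£4,389 − £4,050| = £339.

£339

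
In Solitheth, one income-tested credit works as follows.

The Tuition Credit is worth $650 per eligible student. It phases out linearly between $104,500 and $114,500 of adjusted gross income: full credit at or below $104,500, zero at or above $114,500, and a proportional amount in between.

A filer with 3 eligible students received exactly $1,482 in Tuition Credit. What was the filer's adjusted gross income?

$106,900

Full credit = 3 × $650 = $1,950.
$1,482 is 1,482/1,950 of the full $1,950, so 468/1,950 of the $10,000 range has been used: income = $104,500 + $10,000 × 468/1,950 = $106,900.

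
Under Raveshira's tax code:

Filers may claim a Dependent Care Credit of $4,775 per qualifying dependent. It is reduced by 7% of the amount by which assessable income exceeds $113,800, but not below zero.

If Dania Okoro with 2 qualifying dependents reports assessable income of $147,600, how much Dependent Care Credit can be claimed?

$7,184

Dependent Care Credit: base = 2 × $4,775 = $9,550. 7% of the $33,800 excess over $113,800 is $2,366; credit = $9,550 − $2,366 = $7,184.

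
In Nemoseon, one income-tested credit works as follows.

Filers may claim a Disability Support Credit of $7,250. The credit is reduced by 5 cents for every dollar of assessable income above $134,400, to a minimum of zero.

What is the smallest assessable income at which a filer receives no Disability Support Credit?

The credit falls by 5% of each dollar above $134,400, so it reaches zero when the excess is $7,250 / 5% = $145,000: income = $134,400 + $145,000 = $279,400.

$279,400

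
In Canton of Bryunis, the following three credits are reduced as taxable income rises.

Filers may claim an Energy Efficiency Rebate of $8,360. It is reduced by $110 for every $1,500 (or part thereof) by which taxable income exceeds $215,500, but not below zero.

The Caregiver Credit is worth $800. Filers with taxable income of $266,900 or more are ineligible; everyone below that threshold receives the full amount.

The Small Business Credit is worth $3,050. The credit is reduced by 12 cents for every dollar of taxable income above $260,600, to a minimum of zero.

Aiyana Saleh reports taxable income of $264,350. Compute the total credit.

$8,130

Energy Efficiency Rebate: income exceeds $215,500 by $48,850, which is 33 full-or-partial $1,500 increments; reduction = 33 × $110 = $3,630, leaving $4,730.
Caregiver Credit: $264,350 is below the $266,900 cutoff, so the full $800 applies.
Small Business Credit: 12% of the $3,750 excess over $260,600 is $450; credit = $3,050 − $450 = $2,600.
Total: $4,730 + $800 + $2,600 = $8,130.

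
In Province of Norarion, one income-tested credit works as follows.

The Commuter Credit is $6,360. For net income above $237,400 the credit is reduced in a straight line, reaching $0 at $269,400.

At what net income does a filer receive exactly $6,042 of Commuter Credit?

$6,042 is 6,042/6,360 of the full $6,360, so 318/6,360 of the $32,000 range has been used: income = $237,400 + $32,000 × 318/6,360 = $239,000.

$239,000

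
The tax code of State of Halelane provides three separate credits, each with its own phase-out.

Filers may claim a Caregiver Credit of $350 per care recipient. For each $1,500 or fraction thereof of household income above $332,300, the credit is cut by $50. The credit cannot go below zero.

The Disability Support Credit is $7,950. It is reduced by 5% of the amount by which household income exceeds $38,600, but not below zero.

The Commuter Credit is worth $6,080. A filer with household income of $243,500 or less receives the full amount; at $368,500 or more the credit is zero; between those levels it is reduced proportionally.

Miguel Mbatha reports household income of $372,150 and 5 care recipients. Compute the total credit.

Caregiver Credit: base = 5 × $350 = $1,750. income exceeds $332,300 by $39,850, which is 27 full-or-partial $1,500 increments; reduction = 27 × $50 = $1,350, leaving $400.
Disability Support Credit: 5% of the $333,550 excess over $38,600 is $16,677.50 ≥ base, so the credit is $0.
Commuter Credit: $372,150 is at or above $368,500, so the credit is $0.
Total: $400 + $0 + $0 = $400.

$400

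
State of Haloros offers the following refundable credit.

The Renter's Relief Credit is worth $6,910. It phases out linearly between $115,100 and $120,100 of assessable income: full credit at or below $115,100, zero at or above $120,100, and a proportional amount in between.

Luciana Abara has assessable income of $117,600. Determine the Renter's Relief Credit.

Renter's Relief Credit: $117,600 is $2,500 into a $5,000 phase-out range, leaving 2,500/5,000 of the credit: $6,910 × 2,500/5,000 = $3,455.

$3,455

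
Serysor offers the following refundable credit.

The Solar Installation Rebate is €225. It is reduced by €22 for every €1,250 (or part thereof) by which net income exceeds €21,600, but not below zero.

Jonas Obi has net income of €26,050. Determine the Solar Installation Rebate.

€137

Solar Installation Rebate: income exceeds €21,600 by €4,450, which is 4 full-or-partial €1,250 increments; reduction = 4 × €22 = €88, leaving €137.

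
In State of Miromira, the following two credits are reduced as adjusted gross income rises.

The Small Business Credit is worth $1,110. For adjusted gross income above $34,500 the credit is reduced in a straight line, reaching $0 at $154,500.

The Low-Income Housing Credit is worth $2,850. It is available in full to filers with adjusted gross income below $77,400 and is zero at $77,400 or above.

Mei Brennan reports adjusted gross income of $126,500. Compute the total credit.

Small Business Credit: $126,500 is $92,000 into a $120,000 phase-out range, leaving 28,000/120,000 of the credit: $1,110 × 28,000/120,000 = $259.
Low-Income Housing Credit: $126,500 meets or exceeds the $77,400 cutoff, so the credit is $0.
Total: $259 + $0 = $259.

$259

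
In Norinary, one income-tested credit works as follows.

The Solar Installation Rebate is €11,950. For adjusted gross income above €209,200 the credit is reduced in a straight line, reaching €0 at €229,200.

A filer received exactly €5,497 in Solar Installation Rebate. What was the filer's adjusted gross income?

€220,000

€5,497 is 5,497/11,950 of the full €11,950, so 6,453/11,950 of the €20,000 range has been used: income = €209,200 + €20,000 × 6,453/11,950 = €220,000.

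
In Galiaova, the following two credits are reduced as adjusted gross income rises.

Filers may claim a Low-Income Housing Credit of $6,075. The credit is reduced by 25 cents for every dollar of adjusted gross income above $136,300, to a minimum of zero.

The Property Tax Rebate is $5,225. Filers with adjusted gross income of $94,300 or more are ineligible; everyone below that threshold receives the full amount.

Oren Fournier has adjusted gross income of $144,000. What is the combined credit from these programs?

$4,150

Low-Income Housing Credit: 25% of the $7,700 excess over $136,300 is $1,925; credit = $6,075 − $1,925 = $4,150.
Property Tax Rebate: $144,000 meets or exceeds the $94,300 cutoff, so the credit is $0.
Total: $4,150 + $0 = $4,150.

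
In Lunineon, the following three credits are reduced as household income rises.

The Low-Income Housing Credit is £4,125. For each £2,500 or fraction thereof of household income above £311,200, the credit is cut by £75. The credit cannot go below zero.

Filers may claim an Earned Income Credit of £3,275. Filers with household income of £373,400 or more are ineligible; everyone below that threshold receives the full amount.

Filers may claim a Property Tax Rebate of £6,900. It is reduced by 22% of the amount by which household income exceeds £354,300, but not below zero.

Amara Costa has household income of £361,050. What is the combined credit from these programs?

£11,315

Low-Income Housing Credit: income exceeds £311,200 by £49,850, which is 20 full-or-partial £2,500 increments; reduction = 20 × £75 = £1,500, leaving £2,625.
Earned Income Credit: £361,050 is below the £373,400 cutoff, so the full £3,275 applies.
Property Tax Rebate: 22% of the £6,750 excess over £354,300 is £1,485; credit = £6,900 − £1,485 = £5,415.
Total: £2,625 + £3,275 + £5,415 = £11,315.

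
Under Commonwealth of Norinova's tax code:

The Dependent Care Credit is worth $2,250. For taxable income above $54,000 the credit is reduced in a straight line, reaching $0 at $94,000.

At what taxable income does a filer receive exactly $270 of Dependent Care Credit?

$89,200

$270 is 270/2,250 of the full $2,250, so 1,980/2,250 of the $40,000 range has been used: income = $54,000 + $40,000 × 1,980/2,250 = $89,200.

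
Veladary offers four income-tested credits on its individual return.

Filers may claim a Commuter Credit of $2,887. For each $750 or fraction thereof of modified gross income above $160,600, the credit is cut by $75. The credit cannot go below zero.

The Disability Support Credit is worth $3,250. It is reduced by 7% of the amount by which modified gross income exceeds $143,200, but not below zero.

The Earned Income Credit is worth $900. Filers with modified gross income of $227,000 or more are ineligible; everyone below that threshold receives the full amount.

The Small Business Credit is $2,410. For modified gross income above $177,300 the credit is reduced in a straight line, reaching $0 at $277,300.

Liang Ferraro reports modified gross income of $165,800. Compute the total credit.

$7,340

Commuter Credit: income exceeds $160,600 by $5,200, which is 7 full-or-partial $750 increments; reduction = 7 × $75 = $525, leaving $2,362.
Disability Support Credit: 7% of the $22,600 excess over $143,200 is $1,582; credit = $3,250 − $1,582 = $1,668.
Earned Income Credit: $165,800 is below the $227,000 cutoff, so the full $900 applies.
Small Business Credit: $165,800 is at or below the $177,300 threshold, so the full $2,410 applies.
Total: $2,362 + $1,668 + $900 + $2,410 = $7,340.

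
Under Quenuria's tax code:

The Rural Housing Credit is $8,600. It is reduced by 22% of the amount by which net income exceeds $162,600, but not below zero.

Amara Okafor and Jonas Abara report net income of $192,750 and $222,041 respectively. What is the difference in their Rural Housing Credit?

Amara ($192,750): Rural Housing Credit: 22% of the $30,150 excess over $162,600 is $6,633; credit = $8,600 − $6,633 = $1,967.
Jonas ($222,041): Rural Housing Credit: 22% of the $59,441 excess over $162,600 is $13,077.02 ≥ base, so the credit is $0.
Difference: |$1,967 − $0| = $1,967.

$1,967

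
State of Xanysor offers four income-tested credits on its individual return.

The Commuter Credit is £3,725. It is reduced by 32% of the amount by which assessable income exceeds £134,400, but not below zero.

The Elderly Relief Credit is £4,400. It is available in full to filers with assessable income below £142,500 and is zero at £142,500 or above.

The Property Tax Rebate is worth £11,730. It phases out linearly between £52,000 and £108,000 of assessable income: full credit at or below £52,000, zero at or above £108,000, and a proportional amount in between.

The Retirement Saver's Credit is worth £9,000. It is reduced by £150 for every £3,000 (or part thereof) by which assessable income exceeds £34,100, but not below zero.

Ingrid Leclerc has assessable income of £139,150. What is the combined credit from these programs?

Commuter Credit: 32% of the £4,750 excess over £134,400 is £1,520; credit = £3,725 − £1,520 = £2,205.
Elderly Relief Credit: £139,150 is below the £142,500 cutoff, so the full £4,400 applies.
Property Tax Rebate: £139,150 is at or above £108,000, so the credit is £0.
Retirement Saver's Credit: income exceeds £34,100 by £105,050, which is 36 full-or-partial £3,000 increments; reduction = 36 × £150 = £5,400, leaving £3,600.
Total: £2,205 + £4,400 + £0 + £3,600 = £10,205.

£10,205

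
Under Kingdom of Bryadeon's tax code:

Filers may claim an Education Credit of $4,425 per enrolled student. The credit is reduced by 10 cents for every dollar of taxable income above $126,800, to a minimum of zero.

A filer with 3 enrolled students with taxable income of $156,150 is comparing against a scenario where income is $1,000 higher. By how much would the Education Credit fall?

$100

At $156,150 — base = 3 × $4,425 = $13,275. 10% of the $29,350 excess over $126,800 is $2,935; credit = $13,275 − $2,935 = $10,340.
At $157,150 — base = 3 × $4,425 = $13,275. 10% of the $30,350 excess over $126,800 is $3,035; credit = $13,275 − $3,035 = $10,240.
Lost: $10,340 − $10,240 = $100.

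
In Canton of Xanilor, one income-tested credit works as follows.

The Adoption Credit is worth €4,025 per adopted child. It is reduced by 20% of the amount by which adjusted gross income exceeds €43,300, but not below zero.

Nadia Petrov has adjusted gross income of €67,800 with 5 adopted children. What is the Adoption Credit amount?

Adoption Credit: base = 5 × €4,025 = €20,125. 20% of the €24,500 excess over €43,300 is €4,900; credit = €20,125 − €4,900 = €15,225.

€15,225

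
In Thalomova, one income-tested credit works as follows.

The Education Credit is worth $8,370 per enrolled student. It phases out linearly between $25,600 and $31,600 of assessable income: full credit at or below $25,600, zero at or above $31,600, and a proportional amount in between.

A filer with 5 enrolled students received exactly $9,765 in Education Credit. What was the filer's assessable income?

$30,200

Full credit = 5 × $8,370 = $41,850.
$9,765 is 9,765/41,850 of the full $41,850, so 32,085/41,850 of the $6,000 range has been used: income = $25,600 + $6,000 × 32,085/41,850 = $30,200.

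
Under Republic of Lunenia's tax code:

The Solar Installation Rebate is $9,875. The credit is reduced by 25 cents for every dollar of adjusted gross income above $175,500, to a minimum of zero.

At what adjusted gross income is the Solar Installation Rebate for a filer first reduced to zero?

The credit falls by 25% of each dollar above $175,500, so it reaches zero when the excess is $9,875 / 25% = $39,500: income = $175,500 + $39,500 = $215,000.

$215,000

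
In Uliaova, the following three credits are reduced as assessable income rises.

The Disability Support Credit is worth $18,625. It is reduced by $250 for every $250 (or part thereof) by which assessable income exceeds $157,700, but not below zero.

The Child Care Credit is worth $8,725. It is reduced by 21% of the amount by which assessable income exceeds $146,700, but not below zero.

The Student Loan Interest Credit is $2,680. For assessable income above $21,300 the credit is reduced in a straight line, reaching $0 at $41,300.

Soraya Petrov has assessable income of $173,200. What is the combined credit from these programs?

$6,285

Disability Support Credit: income exceeds $157,700 by $15,500, which is 62 full-or-partial $250 increments; reduction = 62 × $250 = $15,500, leaving $3,125.
Child Care Credit: 21% of the $26,500 excess over $146,700 is $5,565; credit = $8,725 − $5,565 = $3,160.
Student Loan Interest Credit: $173,200 is at or above $41,300, so the credit is $0.
Total: $3,125 + $3,160 + $0 = $6,285.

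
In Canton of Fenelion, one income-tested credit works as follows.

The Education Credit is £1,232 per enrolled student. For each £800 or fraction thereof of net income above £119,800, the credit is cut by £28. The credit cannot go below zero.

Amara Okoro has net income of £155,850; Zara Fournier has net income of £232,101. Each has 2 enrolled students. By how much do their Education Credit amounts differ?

Amara (£155,850): Education Credit: base = 2 × £1,232 = £2,464. income exceeds £119,800 by £36,050, which is 46 full-or-partial £800 increments; reduction = 46 × £28 = £1,288, leaving £1,176.
Zara (£232,101): Education Credit: base = 2 × £1,232 = £2,464. income exceeds £119,800 by £112,301 → 141 increments × £28 = £3,948 ≥ base, so the credit is £0.
Difference: |£1,176 − £0| = £1,176.

£1,176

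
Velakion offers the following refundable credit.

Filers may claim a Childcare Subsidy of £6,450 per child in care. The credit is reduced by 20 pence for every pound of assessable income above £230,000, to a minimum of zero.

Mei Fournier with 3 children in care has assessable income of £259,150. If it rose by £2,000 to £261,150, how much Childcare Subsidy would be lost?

At £259,150 — base = 3 × £6,450 = £19,350. 20% of the £29,150 excess over £230,000 is £5,830; credit = £19,350 − £5,830 = £13,520.
At £261,150 — base = 3 × £6,450 = £19,350. 20% of the £31,150 excess over £230,000 is £6,230; credit = £19,350 − £6,230 = £13,120.
Lost: £13,520 − £13,120 = £400.

£400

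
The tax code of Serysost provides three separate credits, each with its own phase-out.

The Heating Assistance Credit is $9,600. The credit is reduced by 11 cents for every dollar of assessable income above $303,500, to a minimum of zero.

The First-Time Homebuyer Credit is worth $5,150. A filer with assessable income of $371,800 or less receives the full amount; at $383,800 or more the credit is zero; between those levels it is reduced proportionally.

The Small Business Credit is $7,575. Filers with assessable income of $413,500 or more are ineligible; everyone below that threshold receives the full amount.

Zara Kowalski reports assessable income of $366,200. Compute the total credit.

Heating Assistance Credit: 11% of the $62,700 excess over $303,500 is $6,897; credit = $9,600 − $6,897 = $2,703.
First-Time Homebuyer Credit: $366,200 is at or below the $371,800 threshold, so the full $5,150 applies.
Small Business Credit: $366,200 is below the $413,500 cutoff, so the full $7,575 applies.
Total: $2,703 + $5,150 + $7,575 = $15,428.

$15,428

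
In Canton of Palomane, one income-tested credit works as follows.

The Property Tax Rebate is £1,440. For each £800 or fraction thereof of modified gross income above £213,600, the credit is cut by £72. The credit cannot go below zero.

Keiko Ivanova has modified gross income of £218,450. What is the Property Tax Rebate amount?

£936

Property Tax Rebate: income exceeds £213,600 by £4,850, which is 7 full-or-partial £800 increments; reduction = 7 × £72 = £504, leaving £936.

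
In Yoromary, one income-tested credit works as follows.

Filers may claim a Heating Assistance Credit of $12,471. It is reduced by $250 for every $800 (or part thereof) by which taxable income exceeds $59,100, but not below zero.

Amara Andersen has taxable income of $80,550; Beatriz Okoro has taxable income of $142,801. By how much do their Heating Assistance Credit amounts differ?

$5,721

Amara ($80,550): Heating Assistance Credit: income exceeds $59,100 by $21,450, which is 27 full-or-partial $800 increments; reduction = 27 × $250 = $6,750, leaving $5,721.
Beatriz ($142,801): Heating Assistance Credit: income exceeds $59,100 by $83,701 → 105 increments × $250 = $26,250 ≥ base, so the credit is $0.
Difference: |$5,721 − $0| = $5,721.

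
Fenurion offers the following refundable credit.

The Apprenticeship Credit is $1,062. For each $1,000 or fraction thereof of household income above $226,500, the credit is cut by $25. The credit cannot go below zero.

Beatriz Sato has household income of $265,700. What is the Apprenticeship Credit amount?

$62

Apprenticeship Credit: income exceeds $226,500 by $39,200, which is 40 full-or-partial $1,000 increments; reduction = 40 × $25 = $1,000, leaving $62.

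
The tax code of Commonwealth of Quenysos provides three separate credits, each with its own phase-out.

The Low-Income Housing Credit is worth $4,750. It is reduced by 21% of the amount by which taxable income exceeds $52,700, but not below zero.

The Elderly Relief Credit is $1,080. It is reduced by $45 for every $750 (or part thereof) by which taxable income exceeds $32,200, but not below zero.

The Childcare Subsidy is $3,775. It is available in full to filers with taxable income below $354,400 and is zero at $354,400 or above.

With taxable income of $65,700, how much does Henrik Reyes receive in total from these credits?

$5,795

Low-Income Housing Credit: 21% of the $13,000 excess over $52,700 is $2,730; credit = $4,750 − $2,730 = $2,020.
Elderly Relief Credit: income exceeds $32,200 by $33,500 → 45 increments × $45 = $2,025 ≥ base, so the credit is $0.
Childcare Subsidy: $65,700 is below the $354,400 cutoff, so the full $3,775 applies.
Total: $2,020 + $0 + $3,775 = $5,795.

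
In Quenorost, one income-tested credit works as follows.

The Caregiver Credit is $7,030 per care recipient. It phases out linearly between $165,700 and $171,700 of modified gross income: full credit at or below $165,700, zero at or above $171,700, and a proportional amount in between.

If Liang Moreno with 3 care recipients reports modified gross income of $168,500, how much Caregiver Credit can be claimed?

$11,248

Caregiver Credit: base = 3 × $7,030 = $21,090. $168,500 is $2,800 into a $6,000 phase-out range, leaving 3,200/6,000 of the credit: $21,090 × 3,200/6,000 = $11,248.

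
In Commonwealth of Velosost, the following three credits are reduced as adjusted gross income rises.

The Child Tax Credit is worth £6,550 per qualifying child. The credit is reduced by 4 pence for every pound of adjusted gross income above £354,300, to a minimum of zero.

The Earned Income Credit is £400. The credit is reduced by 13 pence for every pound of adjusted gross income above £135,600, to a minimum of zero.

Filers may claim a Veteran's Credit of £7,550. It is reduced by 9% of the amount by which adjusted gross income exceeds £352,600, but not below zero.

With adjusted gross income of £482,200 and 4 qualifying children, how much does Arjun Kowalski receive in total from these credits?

Child Tax Credit: base = 4 × £6,550 = £26,200. 4% of the £127,900 excess over £354,300 is £5,116; credit = £26,200 − £5,116 = £21,084.
Earned Income Credit: 13% of the £346,600 excess over £135,600 is £45,058 ≥ base, so the credit is £0.
Veteran's Credit: 9% of the £129,600 excess over £352,600 is £11,664 ≥ base, so the credit is £0.
Total: £21,084 + £0 + £0 = £21,084.

£21,084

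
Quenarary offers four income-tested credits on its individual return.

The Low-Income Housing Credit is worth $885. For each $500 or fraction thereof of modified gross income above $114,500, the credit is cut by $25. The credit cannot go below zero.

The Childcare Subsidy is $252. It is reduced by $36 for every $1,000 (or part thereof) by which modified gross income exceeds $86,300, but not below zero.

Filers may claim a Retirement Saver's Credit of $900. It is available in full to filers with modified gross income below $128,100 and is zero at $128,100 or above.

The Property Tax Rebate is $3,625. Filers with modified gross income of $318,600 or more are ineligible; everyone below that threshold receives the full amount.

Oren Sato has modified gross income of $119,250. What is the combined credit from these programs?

$5,160

Low-Income Housing Credit: income exceeds $114,500 by $4,750, which is 10 full-or-partial $500 increments; reduction = 10 × $25 = $250, leaving $635.
Childcare Subsidy: income exceeds $86,300 by $32,950 → 33 increments × $36 = $1,188 ≥ base, so the credit is $0.
Retirement Saver's Credit: $119,250 is below the $128,100 cutoff, so the full $900 applies.
Property Tax Rebate: $119,250 is below the $318,600 cutoff, so the full $3,625 applies.
Total: $635 + $0 + $900 + $3,625 = $5,160.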